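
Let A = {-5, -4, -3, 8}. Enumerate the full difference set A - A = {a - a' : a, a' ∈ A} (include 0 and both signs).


A - A = {a - a' : a, a' ∈ A}.
Compute a - a' for each ordered pair (a, a'):
a = -5: -5--5=0, -5--4=-1, -5--3=-2, -5-8=-13
a = -4: -4--5=1, -4--4=0, -4--3=-1, -4-8=-12
a = -3: -3--5=2, -3--4=1, -3--3=0, -3-8=-11
a = 8: 8--5=13, 8--4=12, 8--3=11, 8-8=0
Collecting distinct values (and noting 0 appears from a-a):
A - A = {-13, -12, -11, -2, -1, 0, 1, 2, 11, 12, 13}
|A - A| = 11

A - A = {-13, -12, -11, -2, -1, 0, 1, 2, 11, 12, 13}


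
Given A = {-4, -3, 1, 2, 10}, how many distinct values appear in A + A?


A + A = {a + a' : a, a' ∈ A}; |A| = 5.
General bounds: 2|A| - 1 ≤ |A + A| ≤ |A|(|A|+1)/2, i.e. 9 ≤ |A + A| ≤ 15.
Lower bound 2|A|-1 is attained iff A is an arithmetic progression.
Enumerate sums a + a' for a ≤ a' (symmetric, so this suffices):
a = -4: -4+-4=-8, -4+-3=-7, -4+1=-3, -4+2=-2, -4+10=6
a = -3: -3+-3=-6, -3+1=-2, -3+2=-1, -3+10=7
a = 1: 1+1=2, 1+2=3, 1+10=11
a = 2: 2+2=4, 2+10=12
a = 10: 10+10=20
Distinct sums: {-8, -7, -6, -3, -2, -1, 2, 3, 4, 6, 7, 11, 12, 20}
|A + A| = 14

|A + A| = 14


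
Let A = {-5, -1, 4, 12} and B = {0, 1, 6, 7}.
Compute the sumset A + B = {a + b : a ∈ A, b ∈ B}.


A + B = {a + b : a ∈ A, b ∈ B}.
Enumerate all |A|·|B| = 4·4 = 16 pairs (a, b) and collect distinct sums.
a = -5: -5+0=-5, -5+1=-4, -5+6=1, -5+7=2
a = -1: -1+0=-1, -1+1=0, -1+6=5, -1+7=6
a = 4: 4+0=4, 4+1=5, 4+6=10, 4+7=11
a = 12: 12+0=12, 12+1=13, 12+6=18, 12+7=19
Collecting distinct sums: A + B = {-5, -4, -1, 0, 1, 2, 4, 5, 6, 10, 11, 12, 13, 18, 19}
|A + B| = 15

A + B = {-5, -4, -1, 0, 1, 2, 4, 5, 6, 10, 11, 12, 13, 18, 19}


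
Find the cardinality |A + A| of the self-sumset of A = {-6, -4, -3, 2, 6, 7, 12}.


A + A = {a + a' : a, a' ∈ A}; |A| = 7.
General bounds: 2|A| - 1 ≤ |A + A| ≤ |A|(|A|+1)/2, i.e. 13 ≤ |A + A| ≤ 28.
Lower bound 2|A|-1 is attained iff A is an arithmetic progression.
Enumerate sums a + a' for a ≤ a' (symmetric, so this suffices):
a = -6: -6+-6=-12, -6+-4=-10, -6+-3=-9, -6+2=-4, -6+6=0, -6+7=1, -6+12=6
a = -4: -4+-4=-8, -4+-3=-7, -4+2=-2, -4+6=2, -4+7=3, -4+12=8
a = -3: -3+-3=-6, -3+2=-1, -3+6=3, -3+7=4, -3+12=9
a = 2: 2+2=4, 2+6=8, 2+7=9, 2+12=14
a = 6: 6+6=12, 6+7=13, 6+12=18
a = 7: 7+7=14, 7+12=19
a = 12: 12+12=24
Distinct sums: {-12, -10, -9, -8, -7, -6, -4, -2, -1, 0, 1, 2, 3, 4, 6, 8, 9, 12, 13, 14, 18, 19, 24}
|A + A| = 23

|A + A| = 23


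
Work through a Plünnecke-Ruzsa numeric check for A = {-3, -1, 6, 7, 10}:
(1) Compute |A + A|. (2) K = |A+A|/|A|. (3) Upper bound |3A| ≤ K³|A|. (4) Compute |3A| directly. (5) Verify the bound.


|A| = 5.
Step 1: Compute A + A by enumerating all 25 pairs.
A + A = {-6, -4, -2, 3, 4, 5, 6, 7, 9, 12, 13, 14, 16, 17, 20}, so |A + A| = 15.
Step 2: Doubling constant K = |A + A|/|A| = 15/5 = 15/5 ≈ 3.0000.
Step 3: Plünnecke-Ruzsa gives |3A| ≤ K³·|A| = (3.0000)³ · 5 ≈ 135.0000.
Step 4: Compute 3A = A + A + A directly by enumerating all triples (a,b,c) ∈ A³; |3A| = 31.
Step 5: Check 31 ≤ 135.0000? Yes ✓.

K = 15/5, Plünnecke-Ruzsa bound K³|A| ≈ 135.0000, |3A| = 31, inequality holds.


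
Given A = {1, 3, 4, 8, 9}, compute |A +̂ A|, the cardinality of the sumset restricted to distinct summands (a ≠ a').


Restricted sumset: A +̂ A = {a + a' : a ∈ A, a' ∈ A, a ≠ a'}.
Equivalently, take A + A and drop any sum 2a that is achievable ONLY as a + a for a ∈ A (i.e. sums representable only with equal summands).
Enumerate pairs (a, a') with a < a' (symmetric, so each unordered pair gives one sum; this covers all a ≠ a'):
  1 + 3 = 4
  1 + 4 = 5
  1 + 8 = 9
  1 + 9 = 10
  3 + 4 = 7
  3 + 8 = 11
  3 + 9 = 12
  4 + 8 = 12
  4 + 9 = 13
  8 + 9 = 17
Collected distinct sums: {4, 5, 7, 9, 10, 11, 12, 13, 17}
|A +̂ A| = 9
(Reference bound: |A +̂ A| ≥ 2|A| - 3 for |A| ≥ 2, with |A| = 5 giving ≥ 7.)

|A +̂ A| = 9


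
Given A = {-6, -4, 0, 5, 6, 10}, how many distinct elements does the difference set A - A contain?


A - A = {a - a' : a, a' ∈ A}; |A| = 6.
Bounds: 2|A|-1 ≤ |A - A| ≤ |A|² - |A| + 1, i.e. 11 ≤ |A - A| ≤ 31.
Note: 0 ∈ A - A always (from a - a). The set is symmetric: if d ∈ A - A then -d ∈ A - A.
Enumerate nonzero differences d = a - a' with a > a' (then include -d):
Positive differences: {1, 2, 4, 5, 6, 9, 10, 11, 12, 14, 16}
Full difference set: {0} ∪ (positive diffs) ∪ (negative diffs).
|A - A| = 1 + 2·11 = 23 (matches direct enumeration: 23).

|A - A| = 23


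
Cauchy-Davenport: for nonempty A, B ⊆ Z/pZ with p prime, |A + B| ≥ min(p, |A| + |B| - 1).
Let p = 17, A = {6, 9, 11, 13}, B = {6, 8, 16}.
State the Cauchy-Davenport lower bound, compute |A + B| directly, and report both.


Cauchy-Davenport: |A + B| ≥ min(p, |A| + |B| - 1) for A, B nonempty in Z/pZ.
|A| = 4, |B| = 3, p = 17.
CD lower bound = min(17, 4 + 3 - 1) = min(17, 6) = 6.
Compute A + B mod 17 directly:
a = 6: 6+6=12, 6+8=14, 6+16=5
a = 9: 9+6=15, 9+8=0, 9+16=8
a = 11: 11+6=0, 11+8=2, 11+16=10
a = 13: 13+6=2, 13+8=4, 13+16=12
A + B = {0, 2, 4, 5, 8, 10, 12, 14, 15}, so |A + B| = 9.
Verify: 9 ≥ 6? Yes ✓.

CD lower bound = 6, actual |A + B| = 9.


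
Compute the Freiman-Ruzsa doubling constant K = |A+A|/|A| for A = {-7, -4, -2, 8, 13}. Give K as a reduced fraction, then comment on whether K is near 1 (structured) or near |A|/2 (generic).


|A| = 5.
Compute A + A by enumerating all 25 pairs.
A + A = {-14, -11, -9, -8, -6, -4, 1, 4, 6, 9, 11, 16, 21, 26}, so |A + A| = 14.
K = |A + A| / |A| = 14/5 (already in lowest terms) ≈ 2.8000.
Reference: AP of size 5 gives K = 9/5 ≈ 1.8000; a fully generic set of size 5 gives K ≈ 3.0000.

|A| = 5, |A + A| = 14, K = 14/5.


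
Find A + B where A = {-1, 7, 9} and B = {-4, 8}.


A + B = {a + b : a ∈ A, b ∈ B}.
Enumerate all |A|·|B| = 3·2 = 6 pairs (a, b) and collect distinct sums.
a = -1: -1+-4=-5, -1+8=7
a = 7: 7+-4=3, 7+8=15
a = 9: 9+-4=5, 9+8=17
Collecting distinct sums: A + B = {-5, 3, 5, 7, 15, 17}
|A + B| = 6

A + B = {-5, 3, 5, 7, 15, 17}


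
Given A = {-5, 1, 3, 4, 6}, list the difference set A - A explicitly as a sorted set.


A - A = {a - a' : a, a' ∈ A}.
Compute a - a' for each ordered pair (a, a'):
a = -5: -5--5=0, -5-1=-6, -5-3=-8, -5-4=-9, -5-6=-11
a = 1: 1--5=6, 1-1=0, 1-3=-2, 1-4=-3, 1-6=-5
a = 3: 3--5=8, 3-1=2, 3-3=0, 3-4=-1, 3-6=-3
a = 4: 4--5=9, 4-1=3, 4-3=1, 4-4=0, 4-6=-2
a = 6: 6--5=11, 6-1=5, 6-3=3, 6-4=2, 6-6=0
Collecting distinct values (and noting 0 appears from a-a):
A - A = {-11, -9, -8, -6, -5, -3, -2, -1, 0, 1, 2, 3, 5, 6, 8, 9, 11}
|A - A| = 17

A - A = {-11, -9, -8, -6, -5, -3, -2, -1, 0, 1, 2, 3, 5, 6, 8, 9, 11}


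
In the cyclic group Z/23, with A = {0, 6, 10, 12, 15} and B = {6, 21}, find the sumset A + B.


Work in Z/23Z: reduce every sum a + b modulo 23.
Enumerate all 10 pairs:
a = 0: 0+6=6, 0+21=21
a = 6: 6+6=12, 6+21=4
a = 10: 10+6=16, 10+21=8
a = 12: 12+6=18, 12+21=10
a = 15: 15+6=21, 15+21=13
Distinct residues collected: {4, 6, 8, 10, 12, 13, 16, 18, 21}
|A + B| = 9 (out of 23 total residues).

A + B = {4, 6, 8, 10, 12, 13, 16, 18, 21}


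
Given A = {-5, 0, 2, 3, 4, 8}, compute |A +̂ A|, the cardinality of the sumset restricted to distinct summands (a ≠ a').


Restricted sumset: A +̂ A = {a + a' : a ∈ A, a' ∈ A, a ≠ a'}.
Equivalently, take A + A and drop any sum 2a that is achievable ONLY as a + a for a ∈ A (i.e. sums representable only with equal summands).
Enumerate pairs (a, a') with a < a' (symmetric, so each unordered pair gives one sum; this covers all a ≠ a'):
  -5 + 0 = -5
  -5 + 2 = -3
  -5 + 3 = -2
  -5 + 4 = -1
  -5 + 8 = 3
  0 + 2 = 2
  0 + 3 = 3
  0 + 4 = 4
  0 + 8 = 8
  2 + 3 = 5
  2 + 4 = 6
  2 + 8 = 10
  3 + 4 = 7
  3 + 8 = 11
  4 + 8 = 12
Collected distinct sums: {-5, -3, -2, -1, 2, 3, 4, 5, 6, 7, 8, 10, 11, 12}
|A +̂ A| = 14
(Reference bound: |A +̂ A| ≥ 2|A| - 3 for |A| ≥ 2, with |A| = 6 giving ≥ 9.)

|A +̂ A| = 14


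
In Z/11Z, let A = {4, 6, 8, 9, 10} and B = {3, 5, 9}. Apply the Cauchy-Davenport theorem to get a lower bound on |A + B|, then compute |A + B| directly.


Cauchy-Davenport: |A + B| ≥ min(p, |A| + |B| - 1) for A, B nonempty in Z/pZ.
|A| = 5, |B| = 3, p = 11.
CD lower bound = min(11, 5 + 3 - 1) = min(11, 7) = 7.
Compute A + B mod 11 directly:
a = 4: 4+3=7, 4+5=9, 4+9=2
a = 6: 6+3=9, 6+5=0, 6+9=4
a = 8: 8+3=0, 8+5=2, 8+9=6
a = 9: 9+3=1, 9+5=3, 9+9=7
a = 10: 10+3=2, 10+5=4, 10+9=8
A + B = {0, 1, 2, 3, 4, 6, 7, 8, 9}, so |A + B| = 9.
Verify: 9 ≥ 7? Yes ✓.

CD lower bound = 7, actual |A + B| = 9.


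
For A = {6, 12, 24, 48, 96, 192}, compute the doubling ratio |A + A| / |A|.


|A| = 6.
Compute A + A by enumerating all 36 pairs.
A + A = {12, 18, 24, 30, 36, 48, 54, 60, 72, 96, 102, 108, 120, 144, 192, 198, 204, 216, 240, 288, 384}, so |A + A| = 21.
K = |A + A| / |A| = 21/6 = 7/2 ≈ 3.5000.
Reference: AP of size 6 gives K = 11/6 ≈ 1.8333; a fully generic set of size 6 gives K ≈ 3.5000.

|A| = 6, |A + A| = 21, K = 21/6 = 7/2.


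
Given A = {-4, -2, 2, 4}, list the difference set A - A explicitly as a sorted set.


A - A = {a - a' : a, a' ∈ A}.
Compute a - a' for each ordered pair (a, a'):
a = -4: -4--4=0, -4--2=-2, -4-2=-6, -4-4=-8
a = -2: -2--4=2, -2--2=0, -2-2=-4, -2-4=-6
a = 2: 2--4=6, 2--2=4, 2-2=0, 2-4=-2
a = 4: 4--4=8, 4--2=6, 4-2=2, 4-4=0
Collecting distinct values (and noting 0 appears from a-a):
A - A = {-8, -6, -4, -2, 0, 2, 4, 6, 8}
|A - A| = 9

A - A = {-8, -6, -4, -2, 0, 2, 4, 6, 8}


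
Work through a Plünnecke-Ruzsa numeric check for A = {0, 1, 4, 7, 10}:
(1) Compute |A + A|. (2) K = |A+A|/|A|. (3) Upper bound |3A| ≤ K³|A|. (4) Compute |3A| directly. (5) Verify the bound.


|A| = 5.
Step 1: Compute A + A by enumerating all 25 pairs.
A + A = {0, 1, 2, 4, 5, 7, 8, 10, 11, 14, 17, 20}, so |A + A| = 12.
Step 2: Doubling constant K = |A + A|/|A| = 12/5 = 12/5 ≈ 2.4000.
Step 3: Plünnecke-Ruzsa gives |3A| ≤ K³·|A| = (2.4000)³ · 5 ≈ 69.1200.
Step 4: Compute 3A = A + A + A directly by enumerating all triples (a,b,c) ∈ A³; |3A| = 22.
Step 5: Check 22 ≤ 69.1200? Yes ✓.

K = 12/5, Plünnecke-Ruzsa bound K³|A| ≈ 69.1200, |3A| = 22, inequality holds.


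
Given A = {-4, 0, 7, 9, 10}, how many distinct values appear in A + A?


A + A = {a + a' : a, a' ∈ A}; |A| = 5.
General bounds: 2|A| - 1 ≤ |A + A| ≤ |A|(|A|+1)/2, i.e. 9 ≤ |A + A| ≤ 15.
Lower bound 2|A|-1 is attained iff A is an arithmetic progression.
Enumerate sums a + a' for a ≤ a' (symmetric, so this suffices):
a = -4: -4+-4=-8, -4+0=-4, -4+7=3, -4+9=5, -4+10=6
a = 0: 0+0=0, 0+7=7, 0+9=9, 0+10=10
a = 7: 7+7=14, 7+9=16, 7+10=17
a = 9: 9+9=18, 9+10=19
a = 10: 10+10=20
Distinct sums: {-8, -4, 0, 3, 5, 6, 7, 9, 10, 14, 16, 17, 18, 19, 20}
|A + A| = 15

|A + A| = 15


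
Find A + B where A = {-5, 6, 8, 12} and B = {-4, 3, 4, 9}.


A + B = {a + b : a ∈ A, b ∈ B}.
Enumerate all |A|·|B| = 4·4 = 16 pairs (a, b) and collect distinct sums.
a = -5: -5+-4=-9, -5+3=-2, -5+4=-1, -5+9=4
a = 6: 6+-4=2, 6+3=9, 6+4=10, 6+9=15
a = 8: 8+-4=4, 8+3=11, 8+4=12, 8+9=17
a = 12: 12+-4=8, 12+3=15, 12+4=16, 12+9=21
Collecting distinct sums: A + B = {-9, -2, -1, 2, 4, 8, 9, 10, 11, 12, 15, 16, 17, 21}
|A + B| = 14

A + B = {-9, -2, -1, 2, 4, 8, 9, 10, 11, 12, 15, 16, 17, 21}


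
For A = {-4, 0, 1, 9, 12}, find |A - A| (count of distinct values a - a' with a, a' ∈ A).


A - A = {a - a' : a, a' ∈ A}; |A| = 5.
Bounds: 2|A|-1 ≤ |A - A| ≤ |A|² - |A| + 1, i.e. 9 ≤ |A - A| ≤ 21.
Note: 0 ∈ A - A always (from a - a). The set is symmetric: if d ∈ A - A then -d ∈ A - A.
Enumerate nonzero differences d = a - a' with a > a' (then include -d):
Positive differences: {1, 3, 4, 5, 8, 9, 11, 12, 13, 16}
Full difference set: {0} ∪ (positive diffs) ∪ (negative diffs).
|A - A| = 1 + 2·10 = 21 (matches direct enumeration: 21).

|A - A| = 21


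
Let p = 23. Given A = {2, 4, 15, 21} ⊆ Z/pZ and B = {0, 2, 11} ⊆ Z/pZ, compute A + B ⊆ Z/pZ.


Work in Z/23Z: reduce every sum a + b modulo 23.
Enumerate all 12 pairs:
a = 2: 2+0=2, 2+2=4, 2+11=13
a = 4: 4+0=4, 4+2=6, 4+11=15
a = 15: 15+0=15, 15+2=17, 15+11=3
a = 21: 21+0=21, 21+2=0, 21+11=9
Distinct residues collected: {0, 2, 3, 4, 6, 9, 13, 15, 17, 21}
|A + B| = 10 (out of 23 total residues).

A + B = {0, 2, 3, 4, 6, 9, 13, 15, 17, 21}


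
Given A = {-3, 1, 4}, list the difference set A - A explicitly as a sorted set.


A - A = {a - a' : a, a' ∈ A}.
Compute a - a' for each ordered pair (a, a'):
a = -3: -3--3=0, -3-1=-4, -3-4=-7
a = 1: 1--3=4, 1-1=0, 1-4=-3
a = 4: 4--3=7, 4-1=3, 4-4=0
Collecting distinct values (and noting 0 appears from a-a):
A - A = {-7, -4, -3, 0, 3, 4, 7}
|A - A| = 7

A - A = {-7, -4, -3, 0, 3, 4, 7}


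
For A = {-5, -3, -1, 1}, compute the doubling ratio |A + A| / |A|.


|A| = 4.
Compute A + A by enumerating all 16 pairs.
A + A = {-10, -8, -6, -4, -2, 0, 2}, so |A + A| = 7.
K = |A + A| / |A| = 7/4 (already in lowest terms) ≈ 1.7500.
Reference: AP of size 4 gives K = 7/4 ≈ 1.7500; a fully generic set of size 4 gives K ≈ 2.5000.

|A| = 4, |A + A| = 7, K = 7/4.


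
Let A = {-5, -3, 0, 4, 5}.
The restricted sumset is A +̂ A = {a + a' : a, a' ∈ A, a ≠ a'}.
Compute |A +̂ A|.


Restricted sumset: A +̂ A = {a + a' : a ∈ A, a' ∈ A, a ≠ a'}.
Equivalently, take A + A and drop any sum 2a that is achievable ONLY as a + a for a ∈ A (i.e. sums representable only with equal summands).
Enumerate pairs (a, a') with a < a' (symmetric, so each unordered pair gives one sum; this covers all a ≠ a'):
  -5 + -3 = -8
  -5 + 0 = -5
  -5 + 4 = -1
  -5 + 5 = 0
  -3 + 0 = -3
  -3 + 4 = 1
  -3 + 5 = 2
  0 + 4 = 4
  0 + 5 = 5
  4 + 5 = 9
Collected distinct sums: {-8, -5, -3, -1, 0, 1, 2, 4, 5, 9}
|A +̂ A| = 10
(Reference bound: |A +̂ A| ≥ 2|A| - 3 for |A| ≥ 2, with |A| = 5 giving ≥ 7.)

|A +̂ A| = 10


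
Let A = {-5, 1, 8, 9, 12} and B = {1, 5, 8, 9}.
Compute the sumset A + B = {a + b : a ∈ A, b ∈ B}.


A + B = {a + b : a ∈ A, b ∈ B}.
Enumerate all |A|·|B| = 5·4 = 20 pairs (a, b) and collect distinct sums.
a = -5: -5+1=-4, -5+5=0, -5+8=3, -5+9=4
a = 1: 1+1=2, 1+5=6, 1+8=9, 1+9=10
a = 8: 8+1=9, 8+5=13, 8+8=16, 8+9=17
a = 9: 9+1=10, 9+5=14, 9+8=17, 9+9=18
a = 12: 12+1=13, 12+5=17, 12+8=20, 12+9=21
Collecting distinct sums: A + B = {-4, 0, 2, 3, 4, 6, 9, 10, 13, 14, 16, 17, 18, 20, 21}
|A + B| = 15

A + B = {-4, 0, 2, 3, 4, 6, 9, 10, 13, 14, 16, 17, 18, 20, 21}


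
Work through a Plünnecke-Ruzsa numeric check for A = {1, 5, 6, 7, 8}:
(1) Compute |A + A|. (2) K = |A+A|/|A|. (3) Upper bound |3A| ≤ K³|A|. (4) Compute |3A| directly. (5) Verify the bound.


|A| = 5.
Step 1: Compute A + A by enumerating all 25 pairs.
A + A = {2, 6, 7, 8, 9, 10, 11, 12, 13, 14, 15, 16}, so |A + A| = 12.
Step 2: Doubling constant K = |A + A|/|A| = 12/5 = 12/5 ≈ 2.4000.
Step 3: Plünnecke-Ruzsa gives |3A| ≤ K³·|A| = (2.4000)³ · 5 ≈ 69.1200.
Step 4: Compute 3A = A + A + A directly by enumerating all triples (a,b,c) ∈ A³; |3A| = 19.
Step 5: Check 19 ≤ 69.1200? Yes ✓.

K = 12/5, Plünnecke-Ruzsa bound K³|A| ≈ 69.1200, |3A| = 19, inequality holds.


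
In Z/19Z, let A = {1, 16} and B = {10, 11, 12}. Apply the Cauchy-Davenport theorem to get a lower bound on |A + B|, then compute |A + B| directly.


Cauchy-Davenport: |A + B| ≥ min(p, |A| + |B| - 1) for A, B nonempty in Z/pZ.
|A| = 2, |B| = 3, p = 19.
CD lower bound = min(19, 2 + 3 - 1) = min(19, 4) = 4.
Compute A + B mod 19 directly:
a = 1: 1+10=11, 1+11=12, 1+12=13
a = 16: 16+10=7, 16+11=8, 16+12=9
A + B = {7, 8, 9, 11, 12, 13}, so |A + B| = 6.
Verify: 6 ≥ 4? Yes ✓.

CD lower bound = 4, actual |A + B| = 6.


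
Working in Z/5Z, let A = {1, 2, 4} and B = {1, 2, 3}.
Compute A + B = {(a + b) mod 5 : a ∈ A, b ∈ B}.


Work in Z/5Z: reduce every sum a + b modulo 5.
Enumerate all 9 pairs:
a = 1: 1+1=2, 1+2=3, 1+3=4
a = 2: 2+1=3, 2+2=4, 2+3=0
a = 4: 4+1=0, 4+2=1, 4+3=2
Distinct residues collected: {0, 1, 2, 3, 4}
|A + B| = 5 (out of 5 total residues).

A + B = {0, 1, 2, 3, 4}


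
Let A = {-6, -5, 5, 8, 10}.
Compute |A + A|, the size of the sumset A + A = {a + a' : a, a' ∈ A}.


A + A = {a + a' : a, a' ∈ A}; |A| = 5.
General bounds: 2|A| - 1 ≤ |A + A| ≤ |A|(|A|+1)/2, i.e. 9 ≤ |A + A| ≤ 15.
Lower bound 2|A|-1 is attained iff A is an arithmetic progression.
Enumerate sums a + a' for a ≤ a' (symmetric, so this suffices):
a = -6: -6+-6=-12, -6+-5=-11, -6+5=-1, -6+8=2, -6+10=4
a = -5: -5+-5=-10, -5+5=0, -5+8=3, -5+10=5
a = 5: 5+5=10, 5+8=13, 5+10=15
a = 8: 8+8=16, 8+10=18
a = 10: 10+10=20
Distinct sums: {-12, -11, -10, -1, 0, 2, 3, 4, 5, 10, 13, 15, 16, 18, 20}
|A + A| = 15

|A + A| = 15


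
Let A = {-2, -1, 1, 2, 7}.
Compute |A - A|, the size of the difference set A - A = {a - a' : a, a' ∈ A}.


A - A = {a - a' : a, a' ∈ A}; |A| = 5.
Bounds: 2|A|-1 ≤ |A - A| ≤ |A|² - |A| + 1, i.e. 9 ≤ |A - A| ≤ 21.
Note: 0 ∈ A - A always (from a - a). The set is symmetric: if d ∈ A - A then -d ∈ A - A.
Enumerate nonzero differences d = a - a' with a > a' (then include -d):
Positive differences: {1, 2, 3, 4, 5, 6, 8, 9}
Full difference set: {0} ∪ (positive diffs) ∪ (negative diffs).
|A - A| = 1 + 2·8 = 17 (matches direct enumeration: 17).

|A - A| = 17


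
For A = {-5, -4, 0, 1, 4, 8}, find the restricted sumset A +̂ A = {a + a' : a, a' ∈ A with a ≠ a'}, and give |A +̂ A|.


Restricted sumset: A +̂ A = {a + a' : a ∈ A, a' ∈ A, a ≠ a'}.
Equivalently, take A + A and drop any sum 2a that is achievable ONLY as a + a for a ∈ A (i.e. sums representable only with equal summands).
Enumerate pairs (a, a') with a < a' (symmetric, so each unordered pair gives one sum; this covers all a ≠ a'):
  -5 + -4 = -9
  -5 + 0 = -5
  -5 + 1 = -4
  -5 + 4 = -1
  -5 + 8 = 3
  -4 + 0 = -4
  -4 + 1 = -3
  -4 + 4 = 0
  -4 + 8 = 4
  0 + 1 = 1
  0 + 4 = 4
  0 + 8 = 8
  1 + 4 = 5
  1 + 8 = 9
  4 + 8 = 12
Collected distinct sums: {-9, -5, -4, -3, -1, 0, 1, 3, 4, 5, 8, 9, 12}
|A +̂ A| = 13
(Reference bound: |A +̂ A| ≥ 2|A| - 3 for |A| ≥ 2, with |A| = 6 giving ≥ 9.)

|A +̂ A| = 13


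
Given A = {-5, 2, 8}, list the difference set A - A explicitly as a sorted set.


A - A = {a - a' : a, a' ∈ A}.
Compute a - a' for each ordered pair (a, a'):
a = -5: -5--5=0, -5-2=-7, -5-8=-13
a = 2: 2--5=7, 2-2=0, 2-8=-6
a = 8: 8--5=13, 8-2=6, 8-8=0
Collecting distinct values (and noting 0 appears from a-a):
A - A = {-13, -7, -6, 0, 6, 7, 13}
|A - A| = 7

A - A = {-13, -7, -6, 0, 6, 7, 13}


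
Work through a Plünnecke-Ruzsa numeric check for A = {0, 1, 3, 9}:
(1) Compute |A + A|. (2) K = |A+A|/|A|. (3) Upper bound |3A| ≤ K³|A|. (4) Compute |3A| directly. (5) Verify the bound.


|A| = 4.
Step 1: Compute A + A by enumerating all 16 pairs.
A + A = {0, 1, 2, 3, 4, 6, 9, 10, 12, 18}, so |A + A| = 10.
Step 2: Doubling constant K = |A + A|/|A| = 10/4 = 10/4 ≈ 2.5000.
Step 3: Plünnecke-Ruzsa gives |3A| ≤ K³·|A| = (2.5000)³ · 4 ≈ 62.5000.
Step 4: Compute 3A = A + A + A directly by enumerating all triples (a,b,c) ∈ A³; |3A| = 18.
Step 5: Check 18 ≤ 62.5000? Yes ✓.

K = 10/4, Plünnecke-Ruzsa bound K³|A| ≈ 62.5000, |3A| = 18, inequality holds.


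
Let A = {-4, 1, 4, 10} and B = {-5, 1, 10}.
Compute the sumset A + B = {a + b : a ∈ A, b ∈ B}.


A + B = {a + b : a ∈ A, b ∈ B}.
Enumerate all |A|·|B| = 4·3 = 12 pairs (a, b) and collect distinct sums.
a = -4: -4+-5=-9, -4+1=-3, -4+10=6
a = 1: 1+-5=-4, 1+1=2, 1+10=11
a = 4: 4+-5=-1, 4+1=5, 4+10=14
a = 10: 10+-5=5, 10+1=11, 10+10=20
Collecting distinct sums: A + B = {-9, -4, -3, -1, 2, 5, 6, 11, 14, 20}
|A + B| = 10

A + B = {-9, -4, -3, -1, 2, 5, 6, 11, 14, 20}


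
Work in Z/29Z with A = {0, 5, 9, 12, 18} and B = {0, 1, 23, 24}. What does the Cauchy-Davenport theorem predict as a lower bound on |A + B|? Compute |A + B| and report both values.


Cauchy-Davenport: |A + B| ≥ min(p, |A| + |B| - 1) for A, B nonempty in Z/pZ.
|A| = 5, |B| = 4, p = 29.
CD lower bound = min(29, 5 + 4 - 1) = min(29, 8) = 8.
Compute A + B mod 29 directly:
a = 0: 0+0=0, 0+1=1, 0+23=23, 0+24=24
a = 5: 5+0=5, 5+1=6, 5+23=28, 5+24=0
a = 9: 9+0=9, 9+1=10, 9+23=3, 9+24=4
a = 12: 12+0=12, 12+1=13, 12+23=6, 12+24=7
a = 18: 18+0=18, 18+1=19, 18+23=12, 18+24=13
A + B = {0, 1, 3, 4, 5, 6, 7, 9, 10, 12, 13, 18, 19, 23, 24, 28}, so |A + B| = 16.
Verify: 16 ≥ 8? Yes ✓.

CD lower bound = 8, actual |A + B| = 16.


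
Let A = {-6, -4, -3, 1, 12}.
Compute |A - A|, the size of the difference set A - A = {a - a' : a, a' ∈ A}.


A - A = {a - a' : a, a' ∈ A}; |A| = 5.
Bounds: 2|A|-1 ≤ |A - A| ≤ |A|² - |A| + 1, i.e. 9 ≤ |A - A| ≤ 21.
Note: 0 ∈ A - A always (from a - a). The set is symmetric: if d ∈ A - A then -d ∈ A - A.
Enumerate nonzero differences d = a - a' with a > a' (then include -d):
Positive differences: {1, 2, 3, 4, 5, 7, 11, 15, 16, 18}
Full difference set: {0} ∪ (positive diffs) ∪ (negative diffs).
|A - A| = 1 + 2·10 = 21 (matches direct enumeration: 21).

|A - A| = 21


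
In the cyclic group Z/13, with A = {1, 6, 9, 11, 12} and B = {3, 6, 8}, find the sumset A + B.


Work in Z/13Z: reduce every sum a + b modulo 13.
Enumerate all 15 pairs:
a = 1: 1+3=4, 1+6=7, 1+8=9
a = 6: 6+3=9, 6+6=12, 6+8=1
a = 9: 9+3=12, 9+6=2, 9+8=4
a = 11: 11+3=1, 11+6=4, 11+8=6
a = 12: 12+3=2, 12+6=5, 12+8=7
Distinct residues collected: {1, 2, 4, 5, 6, 7, 9, 12}
|A + B| = 8 (out of 13 total residues).

A + B = {1, 2, 4, 5, 6, 7, 9, 12}


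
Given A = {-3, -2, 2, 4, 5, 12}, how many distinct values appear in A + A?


A + A = {a + a' : a, a' ∈ A}; |A| = 6.
General bounds: 2|A| - 1 ≤ |A + A| ≤ |A|(|A|+1)/2, i.e. 11 ≤ |A + A| ≤ 21.
Lower bound 2|A|-1 is attained iff A is an arithmetic progression.
Enumerate sums a + a' for a ≤ a' (symmetric, so this suffices):
a = -3: -3+-3=-6, -3+-2=-5, -3+2=-1, -3+4=1, -3+5=2, -3+12=9
a = -2: -2+-2=-4, -2+2=0, -2+4=2, -2+5=3, -2+12=10
a = 2: 2+2=4, 2+4=6, 2+5=7, 2+12=14
a = 4: 4+4=8, 4+5=9, 4+12=16
a = 5: 5+5=10, 5+12=17
a = 12: 12+12=24
Distinct sums: {-6, -5, -4, -1, 0, 1, 2, 3, 4, 6, 7, 8, 9, 10, 14, 16, 17, 24}
|A + A| = 18

|A + A| = 18


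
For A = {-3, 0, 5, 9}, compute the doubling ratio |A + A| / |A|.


|A| = 4.
Compute A + A by enumerating all 16 pairs.
A + A = {-6, -3, 0, 2, 5, 6, 9, 10, 14, 18}, so |A + A| = 10.
K = |A + A| / |A| = 10/4 = 5/2 ≈ 2.5000.
Reference: AP of size 4 gives K = 7/4 ≈ 1.7500; a fully generic set of size 4 gives K ≈ 2.5000.

|A| = 4, |A + A| = 10, K = 10/4 = 5/2.


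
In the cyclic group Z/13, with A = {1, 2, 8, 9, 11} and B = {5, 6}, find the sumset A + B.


Work in Z/13Z: reduce every sum a + b modulo 13.
Enumerate all 10 pairs:
a = 1: 1+5=6, 1+6=7
a = 2: 2+5=7, 2+6=8
a = 8: 8+5=0, 8+6=1
a = 9: 9+5=1, 9+6=2
a = 11: 11+5=3, 11+6=4
Distinct residues collected: {0, 1, 2, 3, 4, 6, 7, 8}
|A + B| = 8 (out of 13 total residues).

A + B = {0, 1, 2, 3, 4, 6, 7, 8}


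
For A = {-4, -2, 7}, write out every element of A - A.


A - A = {a - a' : a, a' ∈ A}.
Compute a - a' for each ordered pair (a, a'):
a = -4: -4--4=0, -4--2=-2, -4-7=-11
a = -2: -2--4=2, -2--2=0, -2-7=-9
a = 7: 7--4=11, 7--2=9, 7-7=0
Collecting distinct values (and noting 0 appears from a-a):
A - A = {-11, -9, -2, 0, 2, 9, 11}
|A - A| = 7

A - A = {-11, -9, -2, 0, 2, 9, 11}


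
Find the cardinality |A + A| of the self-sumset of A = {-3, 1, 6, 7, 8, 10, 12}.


A + A = {a + a' : a, a' ∈ A}; |A| = 7.
General bounds: 2|A| - 1 ≤ |A + A| ≤ |A|(|A|+1)/2, i.e. 13 ≤ |A + A| ≤ 28.
Lower bound 2|A|-1 is attained iff A is an arithmetic progression.
Enumerate sums a + a' for a ≤ a' (symmetric, so this suffices):
a = -3: -3+-3=-6, -3+1=-2, -3+6=3, -3+7=4, -3+8=5, -3+10=7, -3+12=9
a = 1: 1+1=2, 1+6=7, 1+7=8, 1+8=9, 1+10=11, 1+12=13
a = 6: 6+6=12, 6+7=13, 6+8=14, 6+10=16, 6+12=18
a = 7: 7+7=14, 7+8=15, 7+10=17, 7+12=19
a = 8: 8+8=16, 8+10=18, 8+12=20
a = 10: 10+10=20, 10+12=22
a = 12: 12+12=24
Distinct sums: {-6, -2, 2, 3, 4, 5, 7, 8, 9, 11, 12, 13, 14, 15, 16, 17, 18, 19, 20, 22, 24}
|A + A| = 21

|A + A| = 21


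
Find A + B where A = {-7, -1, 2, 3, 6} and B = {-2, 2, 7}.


A + B = {a + b : a ∈ A, b ∈ B}.
Enumerate all |A|·|B| = 5·3 = 15 pairs (a, b) and collect distinct sums.
a = -7: -7+-2=-9, -7+2=-5, -7+7=0
a = -1: -1+-2=-3, -1+2=1, -1+7=6
a = 2: 2+-2=0, 2+2=4, 2+7=9
a = 3: 3+-2=1, 3+2=5, 3+7=10
a = 6: 6+-2=4, 6+2=8, 6+7=13
Collecting distinct sums: A + B = {-9, -5, -3, 0, 1, 4, 5, 6, 8, 9, 10, 13}
|A + B| = 12

A + B = {-9, -5, -3, 0, 1, 4, 5, 6, 8, 9, 10, 13}


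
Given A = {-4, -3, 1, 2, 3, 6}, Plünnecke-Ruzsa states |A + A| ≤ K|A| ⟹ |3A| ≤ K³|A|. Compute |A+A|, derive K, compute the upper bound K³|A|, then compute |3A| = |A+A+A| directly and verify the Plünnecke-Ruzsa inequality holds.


|A| = 6.
Step 1: Compute A + A by enumerating all 36 pairs.
A + A = {-8, -7, -6, -3, -2, -1, 0, 2, 3, 4, 5, 6, 7, 8, 9, 12}, so |A + A| = 16.
Step 2: Doubling constant K = |A + A|/|A| = 16/6 = 16/6 ≈ 2.6667.
Step 3: Plünnecke-Ruzsa gives |3A| ≤ K³·|A| = (2.6667)³ · 6 ≈ 113.7778.
Step 4: Compute 3A = A + A + A directly by enumerating all triples (a,b,c) ∈ A³; |3A| = 28.
Step 5: Check 28 ≤ 113.7778? Yes ✓.

K = 16/6, Plünnecke-Ruzsa bound K³|A| ≈ 113.7778, |3A| = 28, inequality holds.


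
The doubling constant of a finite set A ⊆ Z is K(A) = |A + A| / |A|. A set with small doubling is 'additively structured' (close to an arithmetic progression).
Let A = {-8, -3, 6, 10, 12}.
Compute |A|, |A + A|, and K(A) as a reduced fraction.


|A| = 5.
Compute A + A by enumerating all 25 pairs.
A + A = {-16, -11, -6, -2, 2, 3, 4, 7, 9, 12, 16, 18, 20, 22, 24}, so |A + A| = 15.
K = |A + A| / |A| = 15/5 = 3/1 ≈ 3.0000.
Reference: AP of size 5 gives K = 9/5 ≈ 1.8000; a fully generic set of size 5 gives K ≈ 3.0000.

|A| = 5, |A + A| = 15, K = 15/5 = 3/1.


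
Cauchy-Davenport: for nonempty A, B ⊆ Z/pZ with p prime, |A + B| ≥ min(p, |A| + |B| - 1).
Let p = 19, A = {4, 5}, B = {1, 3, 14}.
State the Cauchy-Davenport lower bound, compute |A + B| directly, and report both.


Cauchy-Davenport: |A + B| ≥ min(p, |A| + |B| - 1) for A, B nonempty in Z/pZ.
|A| = 2, |B| = 3, p = 19.
CD lower bound = min(19, 2 + 3 - 1) = min(19, 4) = 4.
Compute A + B mod 19 directly:
a = 4: 4+1=5, 4+3=7, 4+14=18
a = 5: 5+1=6, 5+3=8, 5+14=0
A + B = {0, 5, 6, 7, 8, 18}, so |A + B| = 6.
Verify: 6 ≥ 4? Yes ✓.

CD lower bound = 4, actual |A + B| = 6.


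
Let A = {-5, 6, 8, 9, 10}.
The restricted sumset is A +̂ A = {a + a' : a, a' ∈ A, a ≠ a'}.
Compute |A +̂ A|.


Restricted sumset: A +̂ A = {a + a' : a ∈ A, a' ∈ A, a ≠ a'}.
Equivalently, take A + A and drop any sum 2a that is achievable ONLY as a + a for a ∈ A (i.e. sums representable only with equal summands).
Enumerate pairs (a, a') with a < a' (symmetric, so each unordered pair gives one sum; this covers all a ≠ a'):
  -5 + 6 = 1
  -5 + 8 = 3
  -5 + 9 = 4
  -5 + 10 = 5
  6 + 8 = 14
  6 + 9 = 15
  6 + 10 = 16
  8 + 9 = 17
  8 + 10 = 18
  9 + 10 = 19
Collected distinct sums: {1, 3, 4, 5, 14, 15, 16, 17, 18, 19}
|A +̂ A| = 10
(Reference bound: |A +̂ A| ≥ 2|A| - 3 for |A| ≥ 2, with |A| = 5 giving ≥ 7.)

|A +̂ A| = 10


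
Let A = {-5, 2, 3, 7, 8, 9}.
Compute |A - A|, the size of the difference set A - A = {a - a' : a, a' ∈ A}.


A - A = {a - a' : a, a' ∈ A}; |A| = 6.
Bounds: 2|A|-1 ≤ |A - A| ≤ |A|² - |A| + 1, i.e. 11 ≤ |A - A| ≤ 31.
Note: 0 ∈ A - A always (from a - a). The set is symmetric: if d ∈ A - A then -d ∈ A - A.
Enumerate nonzero differences d = a - a' with a > a' (then include -d):
Positive differences: {1, 2, 4, 5, 6, 7, 8, 12, 13, 14}
Full difference set: {0} ∪ (positive diffs) ∪ (negative diffs).
|A - A| = 1 + 2·10 = 21 (matches direct enumeration: 21).

|A - A| = 21


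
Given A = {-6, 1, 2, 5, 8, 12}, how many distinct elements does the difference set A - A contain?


A - A = {a - a' : a, a' ∈ A}; |A| = 6.
Bounds: 2|A|-1 ≤ |A - A| ≤ |A|² - |A| + 1, i.e. 11 ≤ |A - A| ≤ 31.
Note: 0 ∈ A - A always (from a - a). The set is symmetric: if d ∈ A - A then -d ∈ A - A.
Enumerate nonzero differences d = a - a' with a > a' (then include -d):
Positive differences: {1, 3, 4, 6, 7, 8, 10, 11, 14, 18}
Full difference set: {0} ∪ (positive diffs) ∪ (negative diffs).
|A - A| = 1 + 2·10 = 21 (matches direct enumeration: 21).

|A - A| = 21


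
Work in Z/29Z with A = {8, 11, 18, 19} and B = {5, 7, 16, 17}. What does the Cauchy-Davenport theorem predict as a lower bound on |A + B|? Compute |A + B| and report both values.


Cauchy-Davenport: |A + B| ≥ min(p, |A| + |B| - 1) for A, B nonempty in Z/pZ.
|A| = 4, |B| = 4, p = 29.
CD lower bound = min(29, 4 + 4 - 1) = min(29, 7) = 7.
Compute A + B mod 29 directly:
a = 8: 8+5=13, 8+7=15, 8+16=24, 8+17=25
a = 11: 11+5=16, 11+7=18, 11+16=27, 11+17=28
a = 18: 18+5=23, 18+7=25, 18+16=5, 18+17=6
a = 19: 19+5=24, 19+7=26, 19+16=6, 19+17=7
A + B = {5, 6, 7, 13, 15, 16, 18, 23, 24, 25, 26, 27, 28}, so |A + B| = 13.
Verify: 13 ≥ 7? Yes ✓.

CD lower bound = 7, actual |A + B| = 13.


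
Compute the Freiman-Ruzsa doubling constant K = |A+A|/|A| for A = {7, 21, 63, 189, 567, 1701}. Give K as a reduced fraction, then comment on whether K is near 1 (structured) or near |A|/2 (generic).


|A| = 6.
Compute A + A by enumerating all 36 pairs.
A + A = {14, 28, 42, 70, 84, 126, 196, 210, 252, 378, 574, 588, 630, 756, 1134, 1708, 1722, 1764, 1890, 2268, 3402}, so |A + A| = 21.
K = |A + A| / |A| = 21/6 = 7/2 ≈ 3.5000.
Reference: AP of size 6 gives K = 11/6 ≈ 1.8333; a fully generic set of size 6 gives K ≈ 3.5000.

|A| = 6, |A + A| = 21, K = 21/6 = 7/2.


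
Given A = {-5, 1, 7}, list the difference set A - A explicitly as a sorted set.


A - A = {a - a' : a, a' ∈ A}.
Compute a - a' for each ordered pair (a, a'):
a = -5: -5--5=0, -5-1=-6, -5-7=-12
a = 1: 1--5=6, 1-1=0, 1-7=-6
a = 7: 7--5=12, 7-1=6, 7-7=0
Collecting distinct values (and noting 0 appears from a-a):
A - A = {-12, -6, 0, 6, 12}
|A - A| = 5

A - A = {-12, -6, 0, 6, 12}


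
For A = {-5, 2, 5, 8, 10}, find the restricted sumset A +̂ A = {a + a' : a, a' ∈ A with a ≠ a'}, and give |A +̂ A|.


Restricted sumset: A +̂ A = {a + a' : a ∈ A, a' ∈ A, a ≠ a'}.
Equivalently, take A + A and drop any sum 2a that is achievable ONLY as a + a for a ∈ A (i.e. sums representable only with equal summands).
Enumerate pairs (a, a') with a < a' (symmetric, so each unordered pair gives one sum; this covers all a ≠ a'):
  -5 + 2 = -3
  -5 + 5 = 0
  -5 + 8 = 3
  -5 + 10 = 5
  2 + 5 = 7
  2 + 8 = 10
  2 + 10 = 12
  5 + 8 = 13
  5 + 10 = 15
  8 + 10 = 18
Collected distinct sums: {-3, 0, 3, 5, 7, 10, 12, 13, 15, 18}
|A +̂ A| = 10
(Reference bound: |A +̂ A| ≥ 2|A| - 3 for |A| ≥ 2, with |A| = 5 giving ≥ 7.)

|A +̂ A| = 10


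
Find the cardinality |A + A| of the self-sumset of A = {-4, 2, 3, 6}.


A + A = {a + a' : a, a' ∈ A}; |A| = 4.
General bounds: 2|A| - 1 ≤ |A + A| ≤ |A|(|A|+1)/2, i.e. 7 ≤ |A + A| ≤ 10.
Lower bound 2|A|-1 is attained iff A is an arithmetic progression.
Enumerate sums a + a' for a ≤ a' (symmetric, so this suffices):
a = -4: -4+-4=-8, -4+2=-2, -4+3=-1, -4+6=2
a = 2: 2+2=4, 2+3=5, 2+6=8
a = 3: 3+3=6, 3+6=9
a = 6: 6+6=12
Distinct sums: {-8, -2, -1, 2, 4, 5, 6, 8, 9, 12}
|A + A| = 10

|A + A| = 10


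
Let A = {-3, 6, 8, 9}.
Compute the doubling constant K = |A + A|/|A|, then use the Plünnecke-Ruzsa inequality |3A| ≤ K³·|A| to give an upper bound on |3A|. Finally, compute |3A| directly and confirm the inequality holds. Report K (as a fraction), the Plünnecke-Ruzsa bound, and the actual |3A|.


|A| = 4.
Step 1: Compute A + A by enumerating all 16 pairs.
A + A = {-6, 3, 5, 6, 12, 14, 15, 16, 17, 18}, so |A + A| = 10.
Step 2: Doubling constant K = |A + A|/|A| = 10/4 = 10/4 ≈ 2.5000.
Step 3: Plünnecke-Ruzsa gives |3A| ≤ K³·|A| = (2.5000)³ · 4 ≈ 62.5000.
Step 4: Compute 3A = A + A + A directly by enumerating all triples (a,b,c) ∈ A³; |3A| = 19.
Step 5: Check 19 ≤ 62.5000? Yes ✓.

K = 10/4, Plünnecke-Ruzsa bound K³|A| ≈ 62.5000, |3A| = 19, inequality holds.


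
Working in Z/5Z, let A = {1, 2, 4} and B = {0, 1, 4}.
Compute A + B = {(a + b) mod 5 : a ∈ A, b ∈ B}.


Work in Z/5Z: reduce every sum a + b modulo 5.
Enumerate all 9 pairs:
a = 1: 1+0=1, 1+1=2, 1+4=0
a = 2: 2+0=2, 2+1=3, 2+4=1
a = 4: 4+0=4, 4+1=0, 4+4=3
Distinct residues collected: {0, 1, 2, 3, 4}
|A + B| = 5 (out of 5 total residues).

A + B = {0, 1, 2, 3, 4}


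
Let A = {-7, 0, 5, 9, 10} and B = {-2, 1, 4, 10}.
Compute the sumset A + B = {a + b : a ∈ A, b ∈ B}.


A + B = {a + b : a ∈ A, b ∈ B}.
Enumerate all |A|·|B| = 5·4 = 20 pairs (a, b) and collect distinct sums.
a = -7: -7+-2=-9, -7+1=-6, -7+4=-3, -7+10=3
a = 0: 0+-2=-2, 0+1=1, 0+4=4, 0+10=10
a = 5: 5+-2=3, 5+1=6, 5+4=9, 5+10=15
a = 9: 9+-2=7, 9+1=10, 9+4=13, 9+10=19
a = 10: 10+-2=8, 10+1=11, 10+4=14, 10+10=20
Collecting distinct sums: A + B = {-9, -6, -3, -2, 1, 3, 4, 6, 7, 8, 9, 10, 11, 13, 14, 15, 19, 20}
|A + B| = 18

A + B = {-9, -6, -3, -2, 1, 3, 4, 6, 7, 8, 9, 10, 11, 13, 14, 15, 19, 20}


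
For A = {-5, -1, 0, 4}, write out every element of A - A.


A - A = {a - a' : a, a' ∈ A}.
Compute a - a' for each ordered pair (a, a'):
a = -5: -5--5=0, -5--1=-4, -5-0=-5, -5-4=-9
a = -1: -1--5=4, -1--1=0, -1-0=-1, -1-4=-5
a = 0: 0--5=5, 0--1=1, 0-0=0, 0-4=-4
a = 4: 4--5=9, 4--1=5, 4-0=4, 4-4=0
Collecting distinct values (and noting 0 appears from a-a):
A - A = {-9, -5, -4, -1, 0, 1, 4, 5, 9}
|A - A| = 9

A - A = {-9, -5, -4, -1, 0, 1, 4, 5, 9}


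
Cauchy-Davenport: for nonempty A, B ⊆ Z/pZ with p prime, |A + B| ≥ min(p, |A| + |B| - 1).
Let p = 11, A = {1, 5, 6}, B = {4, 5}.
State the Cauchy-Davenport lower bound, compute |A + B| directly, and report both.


Cauchy-Davenport: |A + B| ≥ min(p, |A| + |B| - 1) for A, B nonempty in Z/pZ.
|A| = 3, |B| = 2, p = 11.
CD lower bound = min(11, 3 + 2 - 1) = min(11, 4) = 4.
Compute A + B mod 11 directly:
a = 1: 1+4=5, 1+5=6
a = 5: 5+4=9, 5+5=10
a = 6: 6+4=10, 6+5=0
A + B = {0, 5, 6, 9, 10}, so |A + B| = 5.
Verify: 5 ≥ 4? Yes ✓.

CD lower bound = 4, actual |A + B| = 5.


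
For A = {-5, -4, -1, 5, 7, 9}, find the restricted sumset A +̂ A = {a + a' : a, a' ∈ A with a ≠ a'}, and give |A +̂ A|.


Restricted sumset: A +̂ A = {a + a' : a ∈ A, a' ∈ A, a ≠ a'}.
Equivalently, take A + A and drop any sum 2a that is achievable ONLY as a + a for a ∈ A (i.e. sums representable only with equal summands).
Enumerate pairs (a, a') with a < a' (symmetric, so each unordered pair gives one sum; this covers all a ≠ a'):
  -5 + -4 = -9
  -5 + -1 = -6
  -5 + 5 = 0
  -5 + 7 = 2
  -5 + 9 = 4
  -4 + -1 = -5
  -4 + 5 = 1
  -4 + 7 = 3
  -4 + 9 = 5
  -1 + 5 = 4
  -1 + 7 = 6
  -1 + 9 = 8
  5 + 7 = 12
  5 + 9 = 14
  7 + 9 = 16
Collected distinct sums: {-9, -6, -5, 0, 1, 2, 3, 4, 5, 6, 8, 12, 14, 16}
|A +̂ A| = 14
(Reference bound: |A +̂ A| ≥ 2|A| - 3 for |A| ≥ 2, with |A| = 6 giving ≥ 9.)

|A +̂ A| = 14


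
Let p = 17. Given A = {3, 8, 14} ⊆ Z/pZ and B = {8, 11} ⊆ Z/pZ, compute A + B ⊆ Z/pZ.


Work in Z/17Z: reduce every sum a + b modulo 17.
Enumerate all 6 pairs:
a = 3: 3+8=11, 3+11=14
a = 8: 8+8=16, 8+11=2
a = 14: 14+8=5, 14+11=8
Distinct residues collected: {2, 5, 8, 11, 14, 16}
|A + B| = 6 (out of 17 total residues).

A + B = {2, 5, 8, 11, 14, 16}


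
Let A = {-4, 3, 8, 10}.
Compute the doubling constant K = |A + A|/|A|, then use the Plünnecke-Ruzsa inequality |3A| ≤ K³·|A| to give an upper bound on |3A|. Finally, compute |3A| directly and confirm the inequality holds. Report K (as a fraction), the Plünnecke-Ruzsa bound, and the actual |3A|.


|A| = 4.
Step 1: Compute A + A by enumerating all 16 pairs.
A + A = {-8, -1, 4, 6, 11, 13, 16, 18, 20}, so |A + A| = 9.
Step 2: Doubling constant K = |A + A|/|A| = 9/4 = 9/4 ≈ 2.2500.
Step 3: Plünnecke-Ruzsa gives |3A| ≤ K³·|A| = (2.2500)³ · 4 ≈ 45.5625.
Step 4: Compute 3A = A + A + A directly by enumerating all triples (a,b,c) ∈ A³; |3A| = 16.
Step 5: Check 16 ≤ 45.5625? Yes ✓.

K = 9/4, Plünnecke-Ruzsa bound K³|A| ≈ 45.5625, |3A| = 16, inequality holds.


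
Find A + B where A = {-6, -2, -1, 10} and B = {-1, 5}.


A + B = {a + b : a ∈ A, b ∈ B}.
Enumerate all |A|·|B| = 4·2 = 8 pairs (a, b) and collect distinct sums.
a = -6: -6+-1=-7, -6+5=-1
a = -2: -2+-1=-3, -2+5=3
a = -1: -1+-1=-2, -1+5=4
a = 10: 10+-1=9, 10+5=15
Collecting distinct sums: A + B = {-7, -3, -2, -1, 3, 4, 9, 15}
|A + B| = 8

A + B = {-7, -3, -2, -1, 3, 4, 9, 15}


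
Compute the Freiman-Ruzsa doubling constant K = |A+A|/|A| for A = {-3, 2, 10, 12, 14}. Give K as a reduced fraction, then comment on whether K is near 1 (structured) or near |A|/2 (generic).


|A| = 5.
Compute A + A by enumerating all 25 pairs.
A + A = {-6, -1, 4, 7, 9, 11, 12, 14, 16, 20, 22, 24, 26, 28}, so |A + A| = 14.
K = |A + A| / |A| = 14/5 (already in lowest terms) ≈ 2.8000.
Reference: AP of size 5 gives K = 9/5 ≈ 1.8000; a fully generic set of size 5 gives K ≈ 3.0000.

|A| = 5, |A + A| = 14, K = 14/5.


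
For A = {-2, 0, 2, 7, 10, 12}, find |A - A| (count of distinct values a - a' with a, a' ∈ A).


A - A = {a - a' : a, a' ∈ A}; |A| = 6.
Bounds: 2|A|-1 ≤ |A - A| ≤ |A|² - |A| + 1, i.e. 11 ≤ |A - A| ≤ 31.
Note: 0 ∈ A - A always (from a - a). The set is symmetric: if d ∈ A - A then -d ∈ A - A.
Enumerate nonzero differences d = a - a' with a > a' (then include -d):
Positive differences: {2, 3, 4, 5, 7, 8, 9, 10, 12, 14}
Full difference set: {0} ∪ (positive diffs) ∪ (negative diffs).
|A - A| = 1 + 2·10 = 21 (matches direct enumeration: 21).

|A - A| = 21


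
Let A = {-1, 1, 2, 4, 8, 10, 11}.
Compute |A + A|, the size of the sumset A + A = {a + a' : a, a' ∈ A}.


A + A = {a + a' : a, a' ∈ A}; |A| = 7.
General bounds: 2|A| - 1 ≤ |A + A| ≤ |A|(|A|+1)/2, i.e. 13 ≤ |A + A| ≤ 28.
Lower bound 2|A|-1 is attained iff A is an arithmetic progression.
Enumerate sums a + a' for a ≤ a' (symmetric, so this suffices):
a = -1: -1+-1=-2, -1+1=0, -1+2=1, -1+4=3, -1+8=7, -1+10=9, -1+11=10
a = 1: 1+1=2, 1+2=3, 1+4=5, 1+8=9, 1+10=11, 1+11=12
a = 2: 2+2=4, 2+4=6, 2+8=10, 2+10=12, 2+11=13
a = 4: 4+4=8, 4+8=12, 4+10=14, 4+11=15
a = 8: 8+8=16, 8+10=18, 8+11=19
a = 10: 10+10=20, 10+11=21
a = 11: 11+11=22
Distinct sums: {-2, 0, 1, 2, 3, 4, 5, 6, 7, 8, 9, 10, 11, 12, 13, 14, 15, 16, 18, 19, 20, 21, 22}
|A + A| = 23

|A + A| = 23


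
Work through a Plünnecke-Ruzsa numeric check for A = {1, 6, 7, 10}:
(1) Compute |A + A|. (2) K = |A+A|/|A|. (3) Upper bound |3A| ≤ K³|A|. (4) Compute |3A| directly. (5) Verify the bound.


|A| = 4.
Step 1: Compute A + A by enumerating all 16 pairs.
A + A = {2, 7, 8, 11, 12, 13, 14, 16, 17, 20}, so |A + A| = 10.
Step 2: Doubling constant K = |A + A|/|A| = 10/4 = 10/4 ≈ 2.5000.
Step 3: Plünnecke-Ruzsa gives |3A| ≤ K³·|A| = (2.5000)³ · 4 ≈ 62.5000.
Step 4: Compute 3A = A + A + A directly by enumerating all triples (a,b,c) ∈ A³; |3A| = 18.
Step 5: Check 18 ≤ 62.5000? Yes ✓.

K = 10/4, Plünnecke-Ruzsa bound K³|A| ≈ 62.5000, |3A| = 18, inequality holds.


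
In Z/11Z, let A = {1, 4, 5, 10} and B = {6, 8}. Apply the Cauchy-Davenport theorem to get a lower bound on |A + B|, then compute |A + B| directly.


Cauchy-Davenport: |A + B| ≥ min(p, |A| + |B| - 1) for A, B nonempty in Z/pZ.
|A| = 4, |B| = 2, p = 11.
CD lower bound = min(11, 4 + 2 - 1) = min(11, 5) = 5.
Compute A + B mod 11 directly:
a = 1: 1+6=7, 1+8=9
a = 4: 4+6=10, 4+8=1
a = 5: 5+6=0, 5+8=2
a = 10: 10+6=5, 10+8=7
A + B = {0, 1, 2, 5, 7, 9, 10}, so |A + B| = 7.
Verify: 7 ≥ 5? Yes ✓.

CD lower bound = 5, actual |A + B| = 7.


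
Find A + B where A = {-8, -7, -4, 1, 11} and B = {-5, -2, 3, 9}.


A + B = {a + b : a ∈ A, b ∈ B}.
Enumerate all |A|·|B| = 5·4 = 20 pairs (a, b) and collect distinct sums.
a = -8: -8+-5=-13, -8+-2=-10, -8+3=-5, -8+9=1
a = -7: -7+-5=-12, -7+-2=-9, -7+3=-4, -7+9=2
a = -4: -4+-5=-9, -4+-2=-6, -4+3=-1, -4+9=5
a = 1: 1+-5=-4, 1+-2=-1, 1+3=4, 1+9=10
a = 11: 11+-5=6, 11+-2=9, 11+3=14, 11+9=20
Collecting distinct sums: A + B = {-13, -12, -10, -9, -6, -5, -4, -1, 1, 2, 4, 5, 6, 9, 10, 14, 20}
|A + B| = 17

A + B = {-13, -12, -10, -9, -6, -5, -4, -1, 1, 2, 4, 5, 6, 9, 10, 14, 20}
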